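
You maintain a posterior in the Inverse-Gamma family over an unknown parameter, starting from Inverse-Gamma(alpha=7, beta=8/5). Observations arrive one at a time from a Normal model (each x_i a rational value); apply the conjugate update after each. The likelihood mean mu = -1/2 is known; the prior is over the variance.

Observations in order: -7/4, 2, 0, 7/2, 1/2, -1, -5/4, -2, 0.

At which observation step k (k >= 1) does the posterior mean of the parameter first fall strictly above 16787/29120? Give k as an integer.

obs 1: x=-7/4 → posterior Inverse-Gamma(15/2, 381/160)
obs 2: x=2 → posterior Inverse-Gamma(8, 881/160)
obs 3: x=0 → posterior Inverse-Gamma(17/2, 901/160)
obs 4: x=7/2 → posterior Inverse-Gamma(9, 2181/160)
obs 5: x=1/2 → posterior Inverse-Gamma(19/2, 2261/160)
obs 6: x=-1 → posterior Inverse-Gamma(10, 2281/160)
obs 7: x=-5/4 → posterior Inverse-Gamma(21/2, 1163/80)
obs 8: x=-2 → posterior Inverse-Gamma(11, 1253/80)
obs 9: x=0 → posterior Inverse-Gamma(23/2, 1263/80)

k = 2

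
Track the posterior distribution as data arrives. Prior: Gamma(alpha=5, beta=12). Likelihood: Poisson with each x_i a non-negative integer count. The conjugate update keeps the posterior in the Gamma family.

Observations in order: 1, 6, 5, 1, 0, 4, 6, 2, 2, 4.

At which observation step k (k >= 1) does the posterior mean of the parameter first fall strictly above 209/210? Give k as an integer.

obs 1: x=1 → posterior Gamma(6, 13)
obs 2: x=6 → posterior Gamma(12, 14)
obs 3: x=5 → posterior Gamma(17, 15)
obs 4: x=1 → posterior Gamma(18, 16)
obs 5: x=0 → posterior Gamma(18, 17)
obs 6: x=4 → posterior Gamma(22, 18)
obs 7: x=6 → posterior Gamma(28, 19)
obs 8: x=2 → posterior Gamma(30, 20)
obs 9: x=2 → posterior Gamma(32, 21)
obs 10: x=4 → posterior Gamma(36, 22)

k = 3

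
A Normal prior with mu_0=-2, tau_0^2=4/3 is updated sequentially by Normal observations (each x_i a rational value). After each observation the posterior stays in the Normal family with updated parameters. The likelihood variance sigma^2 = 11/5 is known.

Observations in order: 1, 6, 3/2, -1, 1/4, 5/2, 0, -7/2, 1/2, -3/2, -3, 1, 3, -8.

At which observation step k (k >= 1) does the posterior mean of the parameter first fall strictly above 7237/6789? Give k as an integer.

obs 1: x=1 → posterior Normal(-46/53, 44/53)
obs 2: x=6 → posterior Normal(74/73, 44/73)
obs 3: x=3/2 → posterior Normal(104/93, 44/93)
obs 4: x=-1 → posterior Normal(84/113, 44/113)
obs 5: x=1/4 → posterior Normal(89/133, 44/133)
obs 6: x=5/2 → posterior Normal(139/153, 44/153)
obs 7: x=0 → posterior Normal(139/173, 44/173)
obs 8: x=-7/2 → posterior Normal(69/193, 44/193)
obs 9: x=1/2 → posterior Normal(79/213, 44/213)
obs 10: x=-3/2 → posterior Normal(49/233, 44/233)
obs 11: x=-3 → posterior Normal(-1/23, 4/23)
obs 12: x=1 → posterior Normal(3/91, 44/273)
obs 13: x=3 → posterior Normal(69/293, 44/293)
obs 14: x=-8 → posterior Normal(-91/313, 44/313)

k = 3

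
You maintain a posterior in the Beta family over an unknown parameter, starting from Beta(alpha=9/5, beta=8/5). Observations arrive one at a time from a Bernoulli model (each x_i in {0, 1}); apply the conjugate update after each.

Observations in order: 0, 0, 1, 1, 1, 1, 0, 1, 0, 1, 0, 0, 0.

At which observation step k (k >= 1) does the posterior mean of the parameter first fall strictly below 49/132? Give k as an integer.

k = 2

obs 1: x=0 → posterior Beta(9/5, 13/5)
obs 2: x=0 → posterior Beta(9/5, 18/5)
obs 3: x=1 → posterior Beta(14/5, 18/5)
obs 4: x=1 → posterior Beta(19/5, 18/5)
obs 5: x=1 → posterior Beta(24/5, 18/5)
obs 6: x=1 → posterior Beta(29/5, 18/5)
obs 7: x=0 → posterior Beta(29/5, 23/5)
obs 8: x=1 → posterior Beta(34/5, 23/5)
obs 9: x=0 → posterior Beta(34/5, 28/5)
obs 10: x=1 → posterior Beta(39/5, 28/5)
obs 11: x=0 → posterior Beta(39/5, 33/5)
obs 12: x=0 → posterior Beta(39/5, 38/5)
obs 13: x=0 → posterior Beta(39/5, 43/5)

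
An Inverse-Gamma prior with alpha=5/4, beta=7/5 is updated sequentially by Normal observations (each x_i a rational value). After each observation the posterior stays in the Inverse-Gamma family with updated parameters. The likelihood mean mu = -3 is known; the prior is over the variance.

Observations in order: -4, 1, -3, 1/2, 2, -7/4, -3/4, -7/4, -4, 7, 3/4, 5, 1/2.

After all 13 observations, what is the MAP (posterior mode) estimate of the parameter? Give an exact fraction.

733/50

obs 1: x=-4 → posterior Inverse-Gamma(7/4, 19/10)
obs 2: x=1 → posterior Inverse-Gamma(9/4, 99/10)
obs 3: x=-3 → posterior Inverse-Gamma(11/4, 99/10)
obs 4: x=1/2 → posterior Inverse-Gamma(13/4, 641/40)
obs 5: x=2 → posterior Inverse-Gamma(15/4, 1141/40)
obs 6: x=-7/4 → posterior Inverse-Gamma(17/4, 4689/160)
obs 7: x=-3/4 → posterior Inverse-Gamma(19/4, 2547/80)
obs 8: x=-7/4 → posterior Inverse-Gamma(21/4, 5219/160)
obs 9: x=-4 → posterior Inverse-Gamma(23/4, 5299/160)
obs 10: x=7 → posterior Inverse-Gamma(25/4, 13299/160)
obs 11: x=3/4 → posterior Inverse-Gamma(27/4, 1803/20)
obs 12: x=5 → posterior Inverse-Gamma(29/4, 2443/20)
obs 13: x=1/2 → posterior Inverse-Gamma(31/4, 5131/40)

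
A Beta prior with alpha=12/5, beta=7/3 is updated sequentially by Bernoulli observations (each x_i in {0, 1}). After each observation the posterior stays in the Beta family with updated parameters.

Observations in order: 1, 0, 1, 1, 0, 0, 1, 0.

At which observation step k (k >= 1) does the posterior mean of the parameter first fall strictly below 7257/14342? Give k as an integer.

k = 2

obs 1: x=1 → posterior Beta(17/5, 7/3)
obs 2: x=0 → posterior Beta(17/5, 10/3)
obs 3: x=1 → posterior Beta(22/5, 10/3)
obs 4: x=1 → posterior Beta(27/5, 10/3)
obs 5: x=0 → posterior Beta(27/5, 13/3)
obs 6: x=0 → posterior Beta(27/5, 16/3)
obs 7: x=1 → posterior Beta(32/5, 16/3)
obs 8: x=0 → posterior Beta(32/5, 19/3)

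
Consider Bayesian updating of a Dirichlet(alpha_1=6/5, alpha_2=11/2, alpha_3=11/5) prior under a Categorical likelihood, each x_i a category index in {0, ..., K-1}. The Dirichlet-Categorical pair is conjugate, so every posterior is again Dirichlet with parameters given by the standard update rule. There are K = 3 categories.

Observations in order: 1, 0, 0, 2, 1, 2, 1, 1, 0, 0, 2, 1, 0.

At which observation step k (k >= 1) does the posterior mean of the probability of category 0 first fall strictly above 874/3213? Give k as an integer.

k = 10

obs 1: x=1 → posterior Dirichlet(6/5, 13/2, 11/5)
obs 2: x=0 → posterior Dirichlet(11/5, 13/2, 11/5)
obs 3: x=0 → posterior Dirichlet(16/5, 13/2, 11/5)
obs 4: x=2 → posterior Dirichlet(16/5, 13/2, 16/5)
obs 5: x=1 → posterior Dirichlet(16/5, 15/2, 16/5)
obs 6: x=2 → posterior Dirichlet(16/5, 15/2, 21/5)
obs 7: x=1 → posterior Dirichlet(16/5, 17/2, 21/5)
obs 8: x=1 → posterior Dirichlet(16/5, 19/2, 21/5)
obs 9: x=0 → posterior Dirichlet(21/5, 19/2, 21/5)
obs 10: x=0 → posterior Dirichlet(26/5, 19/2, 21/5)
obs 11: x=2 → posterior Dirichlet(26/5, 19/2, 26/5)
obs 12: x=1 → posterior Dirichlet(26/5, 21/2, 26/5)
obs 13: x=0 → posterior Dirichlet(31/5, 21/2, 26/5)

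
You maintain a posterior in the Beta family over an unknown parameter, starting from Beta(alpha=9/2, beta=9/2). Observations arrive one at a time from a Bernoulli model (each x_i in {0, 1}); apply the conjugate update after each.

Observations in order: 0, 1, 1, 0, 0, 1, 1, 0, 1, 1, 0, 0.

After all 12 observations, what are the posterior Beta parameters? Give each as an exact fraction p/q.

alpha=21/2, beta=21/2

obs 1: x=0 → posterior Beta(9/2, 11/2)
obs 2: x=1 → posterior Beta(11/2, 11/2)
obs 3: x=1 → posterior Beta(13/2, 11/2)
obs 4: x=0 → posterior Beta(13/2, 13/2)
obs 5: x=0 → posterior Beta(13/2, 15/2)
obs 6: x=1 → posterior Beta(15/2, 15/2)
obs 7: x=1 → posterior Beta(17/2, 15/2)
obs 8: x=0 → posterior Beta(17/2, 17/2)
obs 9: x=1 → posterior Beta(19/2, 17/2)
obs 10: x=1 → posterior Beta(21/2, 17/2)
obs 11: x=0 → posterior Beta(21/2, 19/2)
obs 12: x=0 → posterior Beta(21/2, 21/2)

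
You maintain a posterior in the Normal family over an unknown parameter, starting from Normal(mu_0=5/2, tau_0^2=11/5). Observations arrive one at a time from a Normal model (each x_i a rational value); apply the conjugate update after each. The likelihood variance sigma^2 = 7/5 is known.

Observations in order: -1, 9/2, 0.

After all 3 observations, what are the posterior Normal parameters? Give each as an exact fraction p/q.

mu_0=7/5, tau_0^2=77/200

obs 1: x=-1 → posterior Normal(13/36, 77/90)
obs 2: x=9/2 → posterior Normal(56/29, 77/145)
obs 3: x=0 → posterior Normal(7/5, 77/200)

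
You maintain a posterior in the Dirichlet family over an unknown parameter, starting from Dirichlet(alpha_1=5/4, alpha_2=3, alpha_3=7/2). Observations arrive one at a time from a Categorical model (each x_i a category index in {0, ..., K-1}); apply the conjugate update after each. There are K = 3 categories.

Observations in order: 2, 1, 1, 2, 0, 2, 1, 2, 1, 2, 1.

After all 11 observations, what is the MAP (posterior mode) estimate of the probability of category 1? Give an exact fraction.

obs 1: x=2 → posterior Dirichlet(5/4, 3, 9/2)
obs 2: x=1 → posterior Dirichlet(5/4, 4, 9/2)
obs 3: x=1 → posterior Dirichlet(5/4, 5, 9/2)
obs 4: x=2 → posterior Dirichlet(5/4, 5, 11/2)
obs 5: x=0 → posterior Dirichlet(9/4, 5, 11/2)
obs 6: x=2 → posterior Dirichlet(9/4, 5, 13/2)
obs 7: x=1 → posterior Dirichlet(9/4, 6, 13/2)
obs 8: x=2 → posterior Dirichlet(9/4, 6, 15/2)
obs 9: x=1 → posterior Dirichlet(9/4, 7, 15/2)
obs 10: x=2 → posterior Dirichlet(9/4, 7, 17/2)
obs 11: x=1 → posterior Dirichlet(9/4, 8, 17/2)

4/9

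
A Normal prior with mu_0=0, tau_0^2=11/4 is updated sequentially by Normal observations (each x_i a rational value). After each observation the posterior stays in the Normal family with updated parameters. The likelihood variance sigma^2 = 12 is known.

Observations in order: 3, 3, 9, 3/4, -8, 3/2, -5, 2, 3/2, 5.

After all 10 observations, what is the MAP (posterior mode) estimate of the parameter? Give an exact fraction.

561/632

obs 1: x=3 → posterior Normal(33/59, 132/59)
obs 2: x=3 → posterior Normal(33/35, 66/35)
obs 3: x=9 → posterior Normal(55/27, 44/27)
obs 4: x=3/4 → posterior Normal(693/368, 33/23)
obs 5: x=-8 → posterior Normal(341/412, 132/103)
obs 6: x=3/2 → posterior Normal(407/456, 22/19)
obs 7: x=-5 → posterior Normal(187/500, 132/125)
obs 8: x=2 → posterior Normal(275/544, 33/34)
obs 9: x=3/2 → posterior Normal(341/588, 44/49)
obs 10: x=5 → posterior Normal(561/632, 66/79)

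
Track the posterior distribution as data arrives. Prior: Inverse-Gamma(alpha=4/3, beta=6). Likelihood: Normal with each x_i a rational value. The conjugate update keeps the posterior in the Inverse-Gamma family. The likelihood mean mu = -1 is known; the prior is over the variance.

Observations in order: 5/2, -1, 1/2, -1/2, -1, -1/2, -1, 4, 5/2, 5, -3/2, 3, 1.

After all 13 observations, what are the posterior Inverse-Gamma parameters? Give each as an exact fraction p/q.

alpha=47/6, beta=241/4

obs 1: x=5/2 → posterior Inverse-Gamma(11/6, 97/8)
obs 2: x=-1 → posterior Inverse-Gamma(7/3, 97/8)
obs 3: x=1/2 → posterior Inverse-Gamma(17/6, 53/4)
obs 4: x=-1/2 → posterior Inverse-Gamma(10/3, 107/8)
obs 5: x=-1 → posterior Inverse-Gamma(23/6, 107/8)
obs 6: x=-1/2 → posterior Inverse-Gamma(13/3, 27/2)
obs 7: x=-1 → posterior Inverse-Gamma(29/6, 27/2)
obs 8: x=4 → posterior Inverse-Gamma(16/3, 26)
obs 9: x=5/2 → posterior Inverse-Gamma(35/6, 257/8)
obs 10: x=5 → posterior Inverse-Gamma(19/3, 401/8)
obs 11: x=-3/2 → posterior Inverse-Gamma(41/6, 201/4)
obs 12: x=3 → posterior Inverse-Gamma(22/3, 233/4)
obs 13: x=1 → posterior Inverse-Gamma(47/6, 241/4)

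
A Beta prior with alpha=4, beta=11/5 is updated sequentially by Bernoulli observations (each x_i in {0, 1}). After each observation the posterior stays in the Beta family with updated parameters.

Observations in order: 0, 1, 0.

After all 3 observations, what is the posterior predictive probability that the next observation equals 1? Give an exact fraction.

obs 1: x=0 → posterior Beta(4, 16/5)
obs 2: x=1 → posterior Beta(5, 16/5)
obs 3: x=0 → posterior Beta(5, 21/5)

25/46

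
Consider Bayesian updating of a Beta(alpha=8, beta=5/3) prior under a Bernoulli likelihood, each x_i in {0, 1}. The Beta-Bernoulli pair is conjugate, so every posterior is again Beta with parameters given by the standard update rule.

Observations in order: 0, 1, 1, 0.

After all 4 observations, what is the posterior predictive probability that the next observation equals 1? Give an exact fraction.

obs 1: x=0 → posterior Beta(8, 8/3)
obs 2: x=1 → posterior Beta(9, 8/3)
obs 3: x=1 → posterior Beta(10, 8/3)
obs 4: x=0 → posterior Beta(10, 11/3)

30/41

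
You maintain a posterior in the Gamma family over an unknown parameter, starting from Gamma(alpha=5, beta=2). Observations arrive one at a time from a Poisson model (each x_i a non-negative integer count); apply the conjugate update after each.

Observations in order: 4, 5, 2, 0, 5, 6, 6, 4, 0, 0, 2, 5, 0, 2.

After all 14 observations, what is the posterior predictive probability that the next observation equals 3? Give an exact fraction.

424096685997062619106655522905467962237915389716601331777536/1958831807773342257691221904789587637189069813834520650586897

obs 1: x=4 → posterior Gamma(9, 3)
obs 2: x=5 → posterior Gamma(14, 4)
obs 3: x=2 → posterior Gamma(16, 5)
obs 4: x=0 → posterior Gamma(16, 6)
obs 5: x=5 → posterior Gamma(21, 7)
obs 6: x=6 → posterior Gamma(27, 8)
obs 7: x=6 → posterior Gamma(33, 9)
obs 8: x=4 → posterior Gamma(37, 10)
obs 9: x=0 → posterior Gamma(37, 11)
obs 10: x=0 → posterior Gamma(37, 12)
obs 11: x=2 → posterior Gamma(39, 13)
obs 12: x=5 → posterior Gamma(44, 14)
obs 13: x=0 → posterior Gamma(44, 15)
obs 14: x=2 → posterior Gamma(46, 16)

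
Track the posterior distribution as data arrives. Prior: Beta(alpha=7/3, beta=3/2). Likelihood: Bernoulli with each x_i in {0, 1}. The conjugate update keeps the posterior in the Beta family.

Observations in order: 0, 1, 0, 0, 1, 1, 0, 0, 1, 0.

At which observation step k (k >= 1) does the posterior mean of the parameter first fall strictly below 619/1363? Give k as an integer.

obs 1: x=0 → posterior Beta(7/3, 5/2)
obs 2: x=1 → posterior Beta(10/3, 5/2)
obs 3: x=0 → posterior Beta(10/3, 7/2)
obs 4: x=0 → posterior Beta(10/3, 9/2)
obs 5: x=1 → posterior Beta(13/3, 9/2)
obs 6: x=1 → posterior Beta(16/3, 9/2)
obs 7: x=0 → posterior Beta(16/3, 11/2)
obs 8: x=0 → posterior Beta(16/3, 13/2)
obs 9: x=1 → posterior Beta(19/3, 13/2)
obs 10: x=0 → posterior Beta(19/3, 15/2)

k = 4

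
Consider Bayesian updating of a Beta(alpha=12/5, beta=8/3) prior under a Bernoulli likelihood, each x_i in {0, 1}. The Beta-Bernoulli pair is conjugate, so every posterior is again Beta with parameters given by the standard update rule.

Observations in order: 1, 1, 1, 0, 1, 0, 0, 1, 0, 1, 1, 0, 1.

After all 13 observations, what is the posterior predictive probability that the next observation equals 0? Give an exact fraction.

obs 1: x=1 → posterior Beta(17/5, 8/3)
obs 2: x=1 → posterior Beta(22/5, 8/3)
obs 3: x=1 → posterior Beta(27/5, 8/3)
obs 4: x=0 → posterior Beta(27/5, 11/3)
obs 5: x=1 → posterior Beta(32/5, 11/3)
obs 6: x=0 → posterior Beta(32/5, 14/3)
obs 7: x=0 → posterior Beta(32/5, 17/3)
obs 8: x=1 → posterior Beta(37/5, 17/3)
obs 9: x=0 → posterior Beta(37/5, 20/3)
obs 10: x=1 → posterior Beta(42/5, 20/3)
obs 11: x=1 → posterior Beta(47/5, 20/3)
obs 12: x=0 → posterior Beta(47/5, 23/3)
obs 13: x=1 → posterior Beta(52/5, 23/3)

115/271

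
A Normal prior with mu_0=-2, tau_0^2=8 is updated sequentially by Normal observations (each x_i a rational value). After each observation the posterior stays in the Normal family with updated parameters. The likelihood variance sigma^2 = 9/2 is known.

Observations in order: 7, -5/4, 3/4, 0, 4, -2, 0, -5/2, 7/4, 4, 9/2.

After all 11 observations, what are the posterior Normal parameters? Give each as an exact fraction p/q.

obs 1: x=7 → posterior Normal(94/25, 72/25)
obs 2: x=-5/4 → posterior Normal(74/41, 72/41)
obs 3: x=3/4 → posterior Normal(86/57, 24/19)
obs 4: x=0 → posterior Normal(86/73, 72/73)
obs 5: x=4 → posterior Normal(150/89, 72/89)
obs 6: x=-2 → posterior Normal(118/105, 24/35)
obs 7: x=0 → posterior Normal(118/121, 72/121)
obs 8: x=-5/2 → posterior Normal(78/137, 72/137)
obs 9: x=7/4 → posterior Normal(106/153, 8/17)
obs 10: x=4 → posterior Normal(170/169, 72/169)
obs 11: x=9/2 → posterior Normal(242/185, 72/185)

mu_0=242/185, tau_0^2=72/185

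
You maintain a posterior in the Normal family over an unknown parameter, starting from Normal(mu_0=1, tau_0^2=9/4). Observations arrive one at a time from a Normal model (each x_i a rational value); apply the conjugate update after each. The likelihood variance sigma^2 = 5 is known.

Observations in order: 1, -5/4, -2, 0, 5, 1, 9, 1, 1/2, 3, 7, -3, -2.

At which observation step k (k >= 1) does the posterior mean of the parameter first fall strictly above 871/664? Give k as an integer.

obs 1: x=1 → posterior Normal(1, 45/29)
obs 2: x=-5/4 → posterior Normal(71/152, 45/38)
obs 3: x=-2 → posterior Normal(-1/188, 45/47)
obs 4: x=0 → posterior Normal(-1/224, 45/56)
obs 5: x=5 → posterior Normal(179/260, 9/13)
obs 6: x=1 → posterior Normal(215/296, 45/74)
obs 7: x=9 → posterior Normal(539/332, 45/83)
obs 8: x=1 → posterior Normal(25/16, 45/92)
obs 9: x=1/2 → posterior Normal(593/404, 45/101)
obs 10: x=3 → posterior Normal(701/440, 9/22)
obs 11: x=7 → posterior Normal(953/476, 45/119)
obs 12: x=-3 → posterior Normal(845/512, 45/128)
obs 13: x=-2 → posterior Normal(773/548, 45/137)

k = 7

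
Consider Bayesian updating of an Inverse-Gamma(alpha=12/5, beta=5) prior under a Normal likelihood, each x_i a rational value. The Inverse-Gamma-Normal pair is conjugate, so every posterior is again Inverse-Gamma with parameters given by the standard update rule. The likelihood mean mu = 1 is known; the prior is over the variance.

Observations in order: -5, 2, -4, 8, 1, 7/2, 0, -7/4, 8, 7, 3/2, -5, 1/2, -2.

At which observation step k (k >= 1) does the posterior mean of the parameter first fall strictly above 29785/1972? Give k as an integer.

obs 1: x=-5 → posterior Inverse-Gamma(29/10, 23)
obs 2: x=2 → posterior Inverse-Gamma(17/5, 47/2)
obs 3: x=-4 → posterior Inverse-Gamma(39/10, 36)
obs 4: x=8 → posterior Inverse-Gamma(22/5, 121/2)
obs 5: x=1 → posterior Inverse-Gamma(49/10, 121/2)
obs 6: x=7/2 → posterior Inverse-Gamma(27/5, 509/8)
obs 7: x=0 → posterior Inverse-Gamma(59/10, 513/8)
obs 8: x=-7/4 → posterior Inverse-Gamma(32/5, 2173/32)
obs 9: x=8 → posterior Inverse-Gamma(69/10, 2957/32)
obs 10: x=7 → posterior Inverse-Gamma(37/5, 3533/32)
obs 11: x=3/2 → posterior Inverse-Gamma(79/10, 3537/32)
obs 12: x=-5 → posterior Inverse-Gamma(42/5, 4113/32)
obs 13: x=1/2 → posterior Inverse-Gamma(89/10, 4117/32)
obs 14: x=-2 → posterior Inverse-Gamma(47/5, 4261/32)

k = 4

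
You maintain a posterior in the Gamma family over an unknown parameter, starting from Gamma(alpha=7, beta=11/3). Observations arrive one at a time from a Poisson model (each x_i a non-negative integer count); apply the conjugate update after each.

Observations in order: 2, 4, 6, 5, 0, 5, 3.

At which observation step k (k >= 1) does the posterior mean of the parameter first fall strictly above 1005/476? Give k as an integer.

obs 1: x=2 → posterior Gamma(9, 14/3)
obs 2: x=4 → posterior Gamma(13, 17/3)
obs 3: x=6 → posterior Gamma(19, 20/3)
obs 4: x=5 → posterior Gamma(24, 23/3)
obs 5: x=0 → posterior Gamma(24, 26/3)
obs 6: x=5 → posterior Gamma(29, 29/3)
obs 7: x=3 → posterior Gamma(32, 32/3)

k = 2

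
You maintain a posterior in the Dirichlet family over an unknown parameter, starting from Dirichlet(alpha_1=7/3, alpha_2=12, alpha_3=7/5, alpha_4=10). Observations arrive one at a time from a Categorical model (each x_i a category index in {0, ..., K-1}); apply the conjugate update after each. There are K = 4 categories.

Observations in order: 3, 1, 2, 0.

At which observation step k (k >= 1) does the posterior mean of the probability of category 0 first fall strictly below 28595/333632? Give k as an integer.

k = 2

obs 1: x=3 → posterior Dirichlet(7/3, 12, 7/5, 11)
obs 2: x=1 → posterior Dirichlet(7/3, 13, 7/5, 11)
obs 3: x=2 → posterior Dirichlet(7/3, 13, 12/5, 11)
obs 4: x=0 → posterior Dirichlet(10/3, 13, 12/5, 11)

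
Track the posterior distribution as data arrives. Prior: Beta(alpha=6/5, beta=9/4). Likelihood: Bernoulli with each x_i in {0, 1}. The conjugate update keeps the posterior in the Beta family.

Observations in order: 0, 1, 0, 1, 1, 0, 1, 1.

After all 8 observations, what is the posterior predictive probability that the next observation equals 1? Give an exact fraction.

obs 1: x=0 → posterior Beta(6/5, 13/4)
obs 2: x=1 → posterior Beta(11/5, 13/4)
obs 3: x=0 → posterior Beta(11/5, 17/4)
obs 4: x=1 → posterior Beta(16/5, 17/4)
obs 5: x=1 → posterior Beta(21/5, 17/4)
obs 6: x=0 → posterior Beta(21/5, 21/4)
obs 7: x=1 → posterior Beta(26/5, 21/4)
obs 8: x=1 → posterior Beta(31/5, 21/4)

124/229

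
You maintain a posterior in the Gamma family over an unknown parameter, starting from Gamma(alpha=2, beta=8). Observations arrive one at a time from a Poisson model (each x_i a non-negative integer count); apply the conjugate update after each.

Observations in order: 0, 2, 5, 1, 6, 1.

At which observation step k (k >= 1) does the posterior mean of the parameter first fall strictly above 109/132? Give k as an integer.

obs 1: x=0 → posterior Gamma(2, 9)
obs 2: x=2 → posterior Gamma(4, 10)
obs 3: x=5 → posterior Gamma(9, 11)
obs 4: x=1 → posterior Gamma(10, 12)
obs 5: x=6 → posterior Gamma(16, 13)
obs 6: x=1 → posterior Gamma(17, 14)

k = 4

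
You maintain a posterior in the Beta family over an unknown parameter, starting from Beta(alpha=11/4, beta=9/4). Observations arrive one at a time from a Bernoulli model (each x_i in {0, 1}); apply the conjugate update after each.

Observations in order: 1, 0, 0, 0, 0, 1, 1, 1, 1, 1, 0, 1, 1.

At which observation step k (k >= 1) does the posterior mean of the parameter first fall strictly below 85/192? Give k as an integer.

obs 1: x=1 → posterior Beta(15/4, 9/4)
obs 2: x=0 → posterior Beta(15/4, 13/4)
obs 3: x=0 → posterior Beta(15/4, 17/4)
obs 4: x=0 → posterior Beta(15/4, 21/4)
obs 5: x=0 → posterior Beta(15/4, 25/4)
obs 6: x=1 → posterior Beta(19/4, 25/4)
obs 7: x=1 → posterior Beta(23/4, 25/4)
obs 8: x=1 → posterior Beta(27/4, 25/4)
obs 9: x=1 → posterior Beta(31/4, 25/4)
obs 10: x=1 → posterior Beta(35/4, 25/4)
obs 11: x=0 → posterior Beta(35/4, 29/4)
obs 12: x=1 → posterior Beta(39/4, 29/4)
obs 13: x=1 → posterior Beta(43/4, 29/4)

k = 4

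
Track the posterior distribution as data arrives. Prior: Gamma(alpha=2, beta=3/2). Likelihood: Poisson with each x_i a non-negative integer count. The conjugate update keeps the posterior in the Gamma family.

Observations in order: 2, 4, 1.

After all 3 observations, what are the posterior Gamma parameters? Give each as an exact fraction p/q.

obs 1: x=2 → posterior Gamma(4, 5/2)
obs 2: x=4 → posterior Gamma(8, 7/2)
obs 3: x=1 → posterior Gamma(9, 9/2)

alpha=9, beta=9/2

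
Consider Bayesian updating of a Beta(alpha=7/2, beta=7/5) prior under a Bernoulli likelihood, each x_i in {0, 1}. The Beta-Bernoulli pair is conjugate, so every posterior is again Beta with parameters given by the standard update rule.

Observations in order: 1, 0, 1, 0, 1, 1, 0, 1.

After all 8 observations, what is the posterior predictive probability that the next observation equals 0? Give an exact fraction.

obs 1: x=1 → posterior Beta(9/2, 7/5)
obs 2: x=0 → posterior Beta(9/2, 12/5)
obs 3: x=1 → posterior Beta(11/2, 12/5)
obs 4: x=0 → posterior Beta(11/2, 17/5)
obs 5: x=1 → posterior Beta(13/2, 17/5)
obs 6: x=1 → posterior Beta(15/2, 17/5)
obs 7: x=0 → posterior Beta(15/2, 22/5)
obs 8: x=1 → posterior Beta(17/2, 22/5)

44/129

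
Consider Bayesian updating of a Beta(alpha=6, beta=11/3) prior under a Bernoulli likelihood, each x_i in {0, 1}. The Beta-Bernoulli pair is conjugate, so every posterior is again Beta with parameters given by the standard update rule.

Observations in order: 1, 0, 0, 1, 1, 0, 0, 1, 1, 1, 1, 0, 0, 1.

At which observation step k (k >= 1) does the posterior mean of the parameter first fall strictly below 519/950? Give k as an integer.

k = 7

obs 1: x=1 → posterior Beta(7, 11/3)
obs 2: x=0 → posterior Beta(7, 14/3)
obs 3: x=0 → posterior Beta(7, 17/3)
obs 4: x=1 → posterior Beta(8, 17/3)
obs 5: x=1 → posterior Beta(9, 17/3)
obs 6: x=0 → posterior Beta(9, 20/3)
obs 7: x=0 → posterior Beta(9, 23/3)
obs 8: x=1 → posterior Beta(10, 23/3)
obs 9: x=1 → posterior Beta(11, 23/3)
obs 10: x=1 → posterior Beta(12, 23/3)
obs 11: x=1 → posterior Beta(13, 23/3)
obs 12: x=0 → posterior Beta(13, 26/3)
obs 13: x=0 → posterior Beta(13, 29/3)
obs 14: x=1 → posterior Beta(14, 29/3)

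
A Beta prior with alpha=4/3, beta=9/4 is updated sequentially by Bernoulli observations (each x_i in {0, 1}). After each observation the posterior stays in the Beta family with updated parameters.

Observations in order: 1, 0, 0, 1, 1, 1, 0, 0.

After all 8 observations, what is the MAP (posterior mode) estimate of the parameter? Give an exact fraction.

obs 1: x=1 → posterior Beta(7/3, 9/4)
obs 2: x=0 → posterior Beta(7/3, 13/4)
obs 3: x=0 → posterior Beta(7/3, 17/4)
obs 4: x=1 → posterior Beta(10/3, 17/4)
obs 5: x=1 → posterior Beta(13/3, 17/4)
obs 6: x=1 → posterior Beta(16/3, 17/4)
obs 7: x=0 → posterior Beta(16/3, 21/4)
obs 8: x=0 → posterior Beta(16/3, 25/4)

52/115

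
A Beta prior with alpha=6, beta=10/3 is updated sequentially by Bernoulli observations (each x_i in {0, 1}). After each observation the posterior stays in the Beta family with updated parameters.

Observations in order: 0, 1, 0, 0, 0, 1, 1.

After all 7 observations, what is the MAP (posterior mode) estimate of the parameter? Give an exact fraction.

24/43

obs 1: x=0 → posterior Beta(6, 13/3)
obs 2: x=1 → posterior Beta(7, 13/3)
obs 3: x=0 → posterior Beta(7, 16/3)
obs 4: x=0 → posterior Beta(7, 19/3)
obs 5: x=0 → posterior Beta(7, 22/3)
obs 6: x=1 → posterior Beta(8, 22/3)
obs 7: x=1 → posterior Beta(9, 22/3)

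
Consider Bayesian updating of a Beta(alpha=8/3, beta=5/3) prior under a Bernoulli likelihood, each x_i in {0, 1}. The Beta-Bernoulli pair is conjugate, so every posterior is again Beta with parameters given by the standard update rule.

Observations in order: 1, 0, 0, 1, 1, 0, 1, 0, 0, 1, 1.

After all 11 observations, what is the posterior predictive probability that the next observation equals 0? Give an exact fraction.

obs 1: x=1 → posterior Beta(11/3, 5/3)
obs 2: x=0 → posterior Beta(11/3, 8/3)
obs 3: x=0 → posterior Beta(11/3, 11/3)
obs 4: x=1 → posterior Beta(14/3, 11/3)
obs 5: x=1 → posterior Beta(17/3, 11/3)
obs 6: x=0 → posterior Beta(17/3, 14/3)
obs 7: x=1 → posterior Beta(20/3, 14/3)
obs 8: x=0 → posterior Beta(20/3, 17/3)
obs 9: x=0 → posterior Beta(20/3, 20/3)
obs 10: x=1 → posterior Beta(23/3, 20/3)
obs 11: x=1 → posterior Beta(26/3, 20/3)

10/23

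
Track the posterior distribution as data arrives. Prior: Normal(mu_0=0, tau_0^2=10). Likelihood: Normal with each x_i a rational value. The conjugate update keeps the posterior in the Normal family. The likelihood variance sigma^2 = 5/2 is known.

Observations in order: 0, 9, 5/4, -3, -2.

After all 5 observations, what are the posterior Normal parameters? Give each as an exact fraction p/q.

mu_0=1, tau_0^2=10/21

obs 1: x=0 → posterior Normal(0, 2)
obs 2: x=9 → posterior Normal(4, 10/9)
obs 3: x=5/4 → posterior Normal(41/13, 10/13)
obs 4: x=-3 → posterior Normal(29/17, 10/17)
obs 5: x=-2 → posterior Normal(1, 10/21)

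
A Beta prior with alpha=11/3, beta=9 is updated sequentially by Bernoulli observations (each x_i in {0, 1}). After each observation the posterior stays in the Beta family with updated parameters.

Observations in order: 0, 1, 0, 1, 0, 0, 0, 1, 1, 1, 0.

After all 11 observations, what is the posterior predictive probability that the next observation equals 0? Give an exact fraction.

45/71

obs 1: x=0 → posterior Beta(11/3, 10)
obs 2: x=1 → posterior Beta(14/3, 10)
obs 3: x=0 → posterior Beta(14/3, 11)
obs 4: x=1 → posterior Beta(17/3, 11)
obs 5: x=0 → posterior Beta(17/3, 12)
obs 6: x=0 → posterior Beta(17/3, 13)
obs 7: x=0 → posterior Beta(17/3, 14)
obs 8: x=1 → posterior Beta(20/3, 14)
obs 9: x=1 → posterior Beta(23/3, 14)
obs 10: x=1 → posterior Beta(26/3, 14)
obs 11: x=0 → posterior Beta(26/3, 15)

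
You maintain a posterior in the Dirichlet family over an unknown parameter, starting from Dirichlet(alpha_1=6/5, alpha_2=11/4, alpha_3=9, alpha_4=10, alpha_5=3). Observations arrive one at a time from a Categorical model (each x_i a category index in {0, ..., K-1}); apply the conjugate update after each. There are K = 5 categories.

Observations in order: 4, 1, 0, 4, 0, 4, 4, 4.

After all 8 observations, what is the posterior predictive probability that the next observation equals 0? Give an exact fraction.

64/679

obs 1: x=4 → posterior Dirichlet(6/5, 11/4, 9, 10, 4)
obs 2: x=1 → posterior Dirichlet(6/5, 15/4, 9, 10, 4)
obs 3: x=0 → posterior Dirichlet(11/5, 15/4, 9, 10, 4)
obs 4: x=4 → posterior Dirichlet(11/5, 15/4, 9, 10, 5)
obs 5: x=0 → posterior Dirichlet(16/5, 15/4, 9, 10, 5)
obs 6: x=4 → posterior Dirichlet(16/5, 15/4, 9, 10, 6)
obs 7: x=4 → posterior Dirichlet(16/5, 15/4, 9, 10, 7)
obs 8: x=4 → posterior Dirichlet(16/5, 15/4, 9, 10, 8)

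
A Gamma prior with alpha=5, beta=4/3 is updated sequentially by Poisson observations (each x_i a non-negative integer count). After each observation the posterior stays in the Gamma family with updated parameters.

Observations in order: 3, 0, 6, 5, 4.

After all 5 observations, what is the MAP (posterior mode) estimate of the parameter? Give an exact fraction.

66/19

obs 1: x=3 → posterior Gamma(8, 7/3)
obs 2: x=0 → posterior Gamma(8, 10/3)
obs 3: x=6 → posterior Gamma(14, 13/3)
obs 4: x=5 → posterior Gamma(19, 16/3)
obs 5: x=4 → posterior Gamma(23, 19/3)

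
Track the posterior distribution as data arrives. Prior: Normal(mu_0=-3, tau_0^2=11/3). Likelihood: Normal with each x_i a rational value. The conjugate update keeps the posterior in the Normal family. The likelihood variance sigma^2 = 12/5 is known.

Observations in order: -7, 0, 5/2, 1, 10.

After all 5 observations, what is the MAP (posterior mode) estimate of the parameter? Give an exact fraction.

obs 1: x=-7 → posterior Normal(-493/91, 132/91)
obs 2: x=0 → posterior Normal(-493/146, 66/73)
obs 3: x=5/2 → posterior Normal(-237/134, 44/67)
obs 4: x=1 → posterior Normal(-601/512, 33/64)
obs 5: x=10 → posterior Normal(499/622, 132/311)

499/622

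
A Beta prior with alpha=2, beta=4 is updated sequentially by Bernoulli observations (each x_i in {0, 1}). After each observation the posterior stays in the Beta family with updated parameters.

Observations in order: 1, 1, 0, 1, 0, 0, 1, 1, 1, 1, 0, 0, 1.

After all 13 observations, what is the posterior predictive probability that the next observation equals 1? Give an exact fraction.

obs 1: x=1 → posterior Beta(3, 4)
obs 2: x=1 → posterior Beta(4, 4)
obs 3: x=0 → posterior Beta(4, 5)
obs 4: x=1 → posterior Beta(5, 5)
obs 5: x=0 → posterior Beta(5, 6)
obs 6: x=0 → posterior Beta(5, 7)
obs 7: x=1 → posterior Beta(6, 7)
obs 8: x=1 → posterior Beta(7, 7)
obs 9: x=1 → posterior Beta(8, 7)
obs 10: x=1 → posterior Beta(9, 7)
obs 11: x=0 → posterior Beta(9, 8)
obs 12: x=0 → posterior Beta(9, 9)
obs 13: x=1 → posterior Beta(10, 9)

10/19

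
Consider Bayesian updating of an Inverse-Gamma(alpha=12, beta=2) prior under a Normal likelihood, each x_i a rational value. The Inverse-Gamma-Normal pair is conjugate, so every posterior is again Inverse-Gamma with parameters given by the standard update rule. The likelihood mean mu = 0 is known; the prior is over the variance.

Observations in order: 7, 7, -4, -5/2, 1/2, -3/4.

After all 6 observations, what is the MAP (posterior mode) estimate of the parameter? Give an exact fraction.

2001/512

obs 1: x=7 → posterior Inverse-Gamma(25/2, 53/2)
obs 2: x=7 → posterior Inverse-Gamma(13, 51)
obs 3: x=-4 → posterior Inverse-Gamma(27/2, 59)
obs 4: x=-5/2 → posterior Inverse-Gamma(14, 497/8)
obs 5: x=1/2 → posterior Inverse-Gamma(29/2, 249/4)
obs 6: x=-3/4 → posterior Inverse-Gamma(15, 2001/32)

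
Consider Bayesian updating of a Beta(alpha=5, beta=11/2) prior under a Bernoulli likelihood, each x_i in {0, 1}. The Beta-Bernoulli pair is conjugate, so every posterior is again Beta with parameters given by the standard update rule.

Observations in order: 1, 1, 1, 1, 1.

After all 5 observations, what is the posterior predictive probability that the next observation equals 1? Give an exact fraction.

obs 1: x=1 → posterior Beta(6, 11/2)
obs 2: x=1 → posterior Beta(7, 11/2)
obs 3: x=1 → posterior Beta(8, 11/2)
obs 4: x=1 → posterior Beta(9, 11/2)
obs 5: x=1 → posterior Beta(10, 11/2)

20/31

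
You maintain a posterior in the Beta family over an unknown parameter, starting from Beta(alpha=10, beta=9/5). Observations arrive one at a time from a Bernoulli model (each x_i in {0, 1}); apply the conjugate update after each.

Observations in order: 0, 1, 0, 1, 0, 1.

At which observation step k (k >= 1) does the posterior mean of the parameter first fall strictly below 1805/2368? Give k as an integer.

k = 3

obs 1: x=0 → posterior Beta(10, 14/5)
obs 2: x=1 → posterior Beta(11, 14/5)
obs 3: x=0 → posterior Beta(11, 19/5)
obs 4: x=1 → posterior Beta(12, 19/5)
obs 5: x=0 → posterior Beta(12, 24/5)
obs 6: x=1 → posterior Beta(13, 24/5)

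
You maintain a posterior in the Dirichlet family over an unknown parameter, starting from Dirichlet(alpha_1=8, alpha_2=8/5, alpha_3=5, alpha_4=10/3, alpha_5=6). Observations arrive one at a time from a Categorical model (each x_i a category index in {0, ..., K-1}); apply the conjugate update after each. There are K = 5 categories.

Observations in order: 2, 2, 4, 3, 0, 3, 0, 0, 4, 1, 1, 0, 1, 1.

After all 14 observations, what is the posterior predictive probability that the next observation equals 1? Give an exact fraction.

84/569

obs 1: x=2 → posterior Dirichlet(8, 8/5, 6, 10/3, 6)
obs 2: x=2 → posterior Dirichlet(8, 8/5, 7, 10/3, 6)
obs 3: x=4 → posterior Dirichlet(8, 8/5, 7, 10/3, 7)
obs 4: x=3 → posterior Dirichlet(8, 8/5, 7, 13/3, 7)
obs 5: x=0 → posterior Dirichlet(9, 8/5, 7, 13/3, 7)
obs 6: x=3 → posterior Dirichlet(9, 8/5, 7, 16/3, 7)
obs 7: x=0 → posterior Dirichlet(10, 8/5, 7, 16/3, 7)
obs 8: x=0 → posterior Dirichlet(11, 8/5, 7, 16/3, 7)
obs 9: x=4 → posterior Dirichlet(11, 8/5, 7, 16/3, 8)
obs 10: x=1 → posterior Dirichlet(11, 13/5, 7, 16/3, 8)
obs 11: x=1 → posterior Dirichlet(11, 18/5, 7, 16/3, 8)
obs 12: x=0 → posterior Dirichlet(12, 18/5, 7, 16/3, 8)
obs 13: x=1 → posterior Dirichlet(12, 23/5, 7, 16/3, 8)
obs 14: x=1 → posterior Dirichlet(12, 28/5, 7, 16/3, 8)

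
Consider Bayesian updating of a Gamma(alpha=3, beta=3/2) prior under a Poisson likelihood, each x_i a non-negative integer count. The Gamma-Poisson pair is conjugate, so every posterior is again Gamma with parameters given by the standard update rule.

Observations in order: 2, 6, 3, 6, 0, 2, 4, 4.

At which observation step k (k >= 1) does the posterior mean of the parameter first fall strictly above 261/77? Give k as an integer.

obs 1: x=2 → posterior Gamma(5, 5/2)
obs 2: x=6 → posterior Gamma(11, 7/2)
obs 3: x=3 → posterior Gamma(14, 9/2)
obs 4: x=6 → posterior Gamma(20, 11/2)
obs 5: x=0 → posterior Gamma(20, 13/2)
obs 6: x=2 → posterior Gamma(22, 15/2)
obs 7: x=4 → posterior Gamma(26, 17/2)
obs 8: x=4 → posterior Gamma(30, 19/2)

k = 4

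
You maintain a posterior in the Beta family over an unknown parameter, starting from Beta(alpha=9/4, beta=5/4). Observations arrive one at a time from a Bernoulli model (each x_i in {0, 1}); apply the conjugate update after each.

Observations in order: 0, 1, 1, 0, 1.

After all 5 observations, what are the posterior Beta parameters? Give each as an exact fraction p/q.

obs 1: x=0 → posterior Beta(9/4, 9/4)
obs 2: x=1 → posterior Beta(13/4, 9/4)
obs 3: x=1 → posterior Beta(17/4, 9/4)
obs 4: x=0 → posterior Beta(17/4, 13/4)
obs 5: x=1 → posterior Beta(21/4, 13/4)

alpha=21/4, beta=13/4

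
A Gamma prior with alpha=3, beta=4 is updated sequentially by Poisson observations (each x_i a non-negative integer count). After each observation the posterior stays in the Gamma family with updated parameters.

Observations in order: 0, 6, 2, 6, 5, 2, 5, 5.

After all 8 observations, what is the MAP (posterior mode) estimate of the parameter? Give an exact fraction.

11/4

obs 1: x=0 → posterior Gamma(3, 5)
obs 2: x=6 → posterior Gamma(9, 6)
obs 3: x=2 → posterior Gamma(11, 7)
obs 4: x=6 → posterior Gamma(17, 8)
obs 5: x=5 → posterior Gamma(22, 9)
obs 6: x=2 → posterior Gamma(24, 10)
obs 7: x=5 → posterior Gamma(29, 11)
obs 8: x=5 → posterior Gamma(34, 12)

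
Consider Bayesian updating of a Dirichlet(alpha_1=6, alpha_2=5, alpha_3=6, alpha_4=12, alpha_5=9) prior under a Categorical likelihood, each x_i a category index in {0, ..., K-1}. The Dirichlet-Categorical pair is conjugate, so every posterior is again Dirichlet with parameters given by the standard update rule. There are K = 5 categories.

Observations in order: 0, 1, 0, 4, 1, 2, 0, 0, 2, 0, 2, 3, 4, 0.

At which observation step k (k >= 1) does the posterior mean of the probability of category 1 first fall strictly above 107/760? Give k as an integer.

obs 1: x=0 → posterior Dirichlet(7, 5, 6, 12, 9)
obs 2: x=1 → posterior Dirichlet(7, 6, 6, 12, 9)
obs 3: x=0 → posterior Dirichlet(8, 6, 6, 12, 9)
obs 4: x=4 → posterior Dirichlet(8, 6, 6, 12, 10)
obs 5: x=1 → posterior Dirichlet(8, 7, 6, 12, 10)
obs 6: x=2 → posterior Dirichlet(8, 7, 7, 12, 10)
obs 7: x=0 → posterior Dirichlet(9, 7, 7, 12, 10)
obs 8: x=0 → posterior Dirichlet(10, 7, 7, 12, 10)
obs 9: x=2 → posterior Dirichlet(10, 7, 8, 12, 10)
obs 10: x=0 → posterior Dirichlet(11, 7, 8, 12, 10)
obs 11: x=2 → posterior Dirichlet(11, 7, 9, 12, 10)
obs 12: x=3 → posterior Dirichlet(11, 7, 9, 13, 10)
obs 13: x=4 → posterior Dirichlet(11, 7, 9, 13, 11)
obs 14: x=0 → posterior Dirichlet(12, 7, 9, 13, 11)

k = 2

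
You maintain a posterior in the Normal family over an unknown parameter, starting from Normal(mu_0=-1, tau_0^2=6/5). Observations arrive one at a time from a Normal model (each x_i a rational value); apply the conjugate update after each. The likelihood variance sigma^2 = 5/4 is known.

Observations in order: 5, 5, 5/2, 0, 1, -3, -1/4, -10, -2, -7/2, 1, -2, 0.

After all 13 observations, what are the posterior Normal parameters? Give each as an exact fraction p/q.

mu_0=-175/337, tau_0^2=30/337

obs 1: x=5 → posterior Normal(95/49, 30/49)
obs 2: x=5 → posterior Normal(215/73, 30/73)
obs 3: x=5/2 → posterior Normal(275/97, 30/97)
obs 4: x=0 → posterior Normal(25/11, 30/121)
obs 5: x=1 → posterior Normal(299/145, 6/29)
obs 6: x=-3 → posterior Normal(227/169, 30/169)
obs 7: x=-1/4 → posterior Normal(221/193, 30/193)
obs 8: x=-10 → posterior Normal(-19/217, 30/217)
obs 9: x=-2 → posterior Normal(-67/241, 30/241)
obs 10: x=-7/2 → posterior Normal(-151/265, 6/53)
obs 11: x=1 → posterior Normal(-127/289, 30/289)
obs 12: x=-2 → posterior Normal(-175/313, 30/313)
obs 13: x=0 → posterior Normal(-175/337, 30/337)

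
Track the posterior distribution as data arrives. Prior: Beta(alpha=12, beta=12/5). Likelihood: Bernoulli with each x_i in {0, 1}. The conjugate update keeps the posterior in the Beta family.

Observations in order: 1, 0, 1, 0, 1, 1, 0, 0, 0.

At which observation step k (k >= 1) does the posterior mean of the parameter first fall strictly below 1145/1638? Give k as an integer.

obs 1: x=1 → posterior Beta(13, 12/5)
obs 2: x=0 → posterior Beta(13, 17/5)
obs 3: x=1 → posterior Beta(14, 17/5)
obs 4: x=0 → posterior Beta(14, 22/5)
obs 5: x=1 → posterior Beta(15, 22/5)
obs 6: x=1 → posterior Beta(16, 22/5)
obs 7: x=0 → posterior Beta(16, 27/5)
obs 8: x=0 → posterior Beta(16, 32/5)
obs 9: x=0 → posterior Beta(16, 37/5)

k = 9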